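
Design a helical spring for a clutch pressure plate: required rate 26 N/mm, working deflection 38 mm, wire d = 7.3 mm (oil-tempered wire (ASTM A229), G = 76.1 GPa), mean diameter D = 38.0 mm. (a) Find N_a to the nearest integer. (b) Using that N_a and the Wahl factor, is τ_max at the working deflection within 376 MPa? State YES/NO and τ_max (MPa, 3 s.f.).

(a) 19 coils; (b) YES, τ_max = 318 MPa

N_a = Gd⁴/(8D³k) = (76.1×10³)(7.3⁴)/(8·38.0³·26) = 18.93 → N_a = 19
Actual rate k = Gd⁴/(8D³·19) = 25.911 N/mm
Working load F = kδ = 25.911·38 = 984.61 N
C = 38.0/7.3 = 5.2055; K_W = (4C−1)/(4C−4)+0.615/C = 1.2965
τ_max = K_W·8FD/(πd³) = 1.2965·244.92 = 317.53 MPa
τ_max ≤ 376 MPa → acceptable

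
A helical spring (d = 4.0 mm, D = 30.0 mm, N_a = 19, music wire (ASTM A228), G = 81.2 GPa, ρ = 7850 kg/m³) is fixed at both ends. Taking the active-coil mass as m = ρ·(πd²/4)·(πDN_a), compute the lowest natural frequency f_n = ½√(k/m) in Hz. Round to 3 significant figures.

84.7 Hz

k = Gd⁴/(8D³N_a) = (81.2×10³)(4.0⁴)/(8·30.0³·19) = 5.0651 N/mm = 5065.1 N/m
Wire length L = πDN_a = π·30.0·19 = 1790.7 mm
m = ρ·(πd²/4)·L = 7850 × 12.566×10⁻⁶ m² × 1.7907 m = 0.17665 kg
f_n = ½√(k/m) = 0.5·√(5065.1/0.17665) = 0.5·√(28674) = 84.667 Hz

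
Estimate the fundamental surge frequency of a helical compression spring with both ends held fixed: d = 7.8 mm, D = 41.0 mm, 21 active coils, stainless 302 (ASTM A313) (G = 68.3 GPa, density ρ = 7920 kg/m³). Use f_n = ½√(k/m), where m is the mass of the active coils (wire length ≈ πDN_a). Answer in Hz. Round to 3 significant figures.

73.0 Hz

k = Gd⁴/(8D³N_a) = (68.3×10³)(7.8⁴)/(8·41.0³·21) = 21.834 N/mm = 21834 N/m
Wire length L = πDN_a = π·41.0·21 = 2704.9 mm
m = ρ·(πd²/4)·L = 7920 × 47.784×10⁻⁶ m² × 2.7049 m = 1.0237 kg
f_n = ½√(k/m) = 0.5·√(21834/1.0237) = 0.5·√(21330) = 73.023 Hz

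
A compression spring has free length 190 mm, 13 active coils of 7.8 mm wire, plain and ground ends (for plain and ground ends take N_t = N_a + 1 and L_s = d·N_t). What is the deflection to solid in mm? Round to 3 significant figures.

N_t = 14; L_s = 7.8·14 = 109.2 mm
δ_solid = L₀ − L_s = 190 − 109.2 = 80.8 mm

80.8 mm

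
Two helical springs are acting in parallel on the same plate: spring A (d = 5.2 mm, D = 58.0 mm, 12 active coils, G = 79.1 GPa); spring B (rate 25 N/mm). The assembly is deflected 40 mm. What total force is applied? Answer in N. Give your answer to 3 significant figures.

k_A = Gd⁴/(8D³N_a) = (79.1×10³)(5.2⁴)/(8·58.0³·12) = 3.0877 N/mm
Parallel: k_eq = 3.0877 + 25 = 28.088 N/mm
F = k_eq·δ = 28.088·40 = 1123.5 N

1120 N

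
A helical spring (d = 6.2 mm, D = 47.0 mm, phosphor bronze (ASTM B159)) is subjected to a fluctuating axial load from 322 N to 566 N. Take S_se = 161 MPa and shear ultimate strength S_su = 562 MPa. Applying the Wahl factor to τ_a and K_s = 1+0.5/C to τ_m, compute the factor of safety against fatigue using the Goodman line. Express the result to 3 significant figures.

1.14

C = D/d = 47.0/6.2 = 7.5806; K_W = (4C−1)/(4C−4)+0.615/C = 1.1951; K_s = 1+0.5/C = 1.0660
F_a = (F_max−F_min)/2 = 122 N; F_m = (F_max+F_min)/2 = 444 N
τ_a = K_W·8F_aD/(πd³) = 1.1951 × 61.266 = 73.219 MPa
τ_m = K_s·8F_mD/(πd³) = 1.0660 × 222.97 = 237.68 MPa
Goodman: 1/n_f = τ_a/S_se + τ_m/S_su = 73.219/161 + 237.68/562 = 0.45478 + 0.42291 = 0.87769
n_f = 1/0.87769 = 1.139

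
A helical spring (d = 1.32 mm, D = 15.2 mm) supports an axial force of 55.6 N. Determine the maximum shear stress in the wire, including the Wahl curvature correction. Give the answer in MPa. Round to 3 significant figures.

1050 MPa

Spring index C = D/d = 15.2/1.32 = 11.5152
K_W = (4C−1)/(4C−4) + 0.615/C = 45.061/42.061 + 0.0534 = 1.1247
τ₀ = 8FD/(πd³) = 8·55.6·15.2/(π·1.32³) = 6760.96/7.2256 = 935.7 MPa
τ_max = K·τ₀ = 1.1247 × 935.7 = 1052.4 MPa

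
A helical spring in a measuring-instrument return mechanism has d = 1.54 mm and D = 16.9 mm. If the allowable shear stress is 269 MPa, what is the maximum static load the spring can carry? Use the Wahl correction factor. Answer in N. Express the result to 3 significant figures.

C = D/d = 16.9/1.54 = 10.9740
K_W = (4C−1)/(4C−4) + 0.615/C = 42.896/39.896 + 0.0560 = 1.1312
τ_max = K·8FD/(πd³) → F_max = τ_allow·πd³/(8DK)
F_max = 269·π·1.54³/(8·16.9·1.1312) = 3086.5/152.94 = 20.181 N

20.2 N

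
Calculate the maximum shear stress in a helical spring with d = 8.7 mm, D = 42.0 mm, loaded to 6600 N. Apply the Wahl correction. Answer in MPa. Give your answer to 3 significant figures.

Spring index C = D/d = 42.0/8.7 = 4.8276
K_W = (4C−1)/(4C−4) + 0.615/C = 18.310/15.310 + 0.1274 = 1.3233
τ₀ = 8FD/(πd³) = 8·6600·42.0/(π·8.7³) = 2.2176e+06/2068.7 = 1072 MPa
τ_max = K·τ₀ = 1.3233 × 1072 = 1418.6 MPa

1420 MPa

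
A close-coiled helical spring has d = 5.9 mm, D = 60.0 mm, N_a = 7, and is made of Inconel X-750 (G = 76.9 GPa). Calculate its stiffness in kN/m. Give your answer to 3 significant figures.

7.70 kN/m

k = Gd⁴/(8D³N_a) = (76.9×10³ × 5.9⁴) / (8 × 60.0³ × 7)
  = 9.31825e+07 / 1.2096e+07 = 7.7036 N/mm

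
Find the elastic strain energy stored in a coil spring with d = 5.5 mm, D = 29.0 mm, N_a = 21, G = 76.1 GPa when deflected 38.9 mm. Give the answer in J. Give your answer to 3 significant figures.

k = Gd⁴/(8D³N_a) = (76.1×10³)(5.5⁴)/(8·29.0³·21) = 16.995 N/mm
U = ½kδ² = 0.5 × 16.995 × 38.9² = 12859 N·mm = 12.859 J

12.9 J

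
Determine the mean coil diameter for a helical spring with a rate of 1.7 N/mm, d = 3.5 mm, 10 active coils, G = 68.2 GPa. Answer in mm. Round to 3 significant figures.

42.2 mm

D = (Gd⁴/(8N_a·k))^(1/3) = (68.2×10³·3.5⁴/(8·10·1.7))^(1/3)
  = (75251.9)^(1/3) = 42.2188 mm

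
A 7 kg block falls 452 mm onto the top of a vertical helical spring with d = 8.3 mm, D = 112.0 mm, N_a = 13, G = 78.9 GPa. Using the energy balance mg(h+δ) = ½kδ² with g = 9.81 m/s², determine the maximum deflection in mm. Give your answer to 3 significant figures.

k = Gd⁴/(8D³N_a) = (78.9×10³)(8.3⁴)/(8·112.0³·13) = 2.5627 N/mm
W = mg = 7 × 9.81 = 68.67 N
½kδ² − Wδ − Wh = 0 → δ = (W + √(W² + 2kWh))/k
δ = (68.67 + √(4715.6 + 159088))/2.5627 = (68.67 + 404.73)/2.5627 = 184.72 mm

185 mm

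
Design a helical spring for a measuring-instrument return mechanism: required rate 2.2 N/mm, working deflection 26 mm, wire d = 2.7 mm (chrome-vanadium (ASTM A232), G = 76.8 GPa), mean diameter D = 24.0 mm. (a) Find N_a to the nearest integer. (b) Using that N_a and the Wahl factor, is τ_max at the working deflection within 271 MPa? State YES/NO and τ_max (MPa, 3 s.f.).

N_a = Gd⁴/(8D³k) = (76.8×10³)(2.7⁴)/(8·24.0³·2.2) = 16.78 → N_a = 17
Actual rate k = Gd⁴/(8D³·17) = 2.1709 N/mm
Working load F = kδ = 2.1709·26 = 56.444 N
C = 24.0/2.7 = 8.8889; K_W = (4C−1)/(4C−4)+0.615/C = 1.1643
τ_max = K_W·8FD/(πd³) = 1.1643·175.26 = 204.05 MPa
τ_max ≤ 271 MPa → acceptable

(a) 17 coils; (b) YES, τ_max = 204 MPa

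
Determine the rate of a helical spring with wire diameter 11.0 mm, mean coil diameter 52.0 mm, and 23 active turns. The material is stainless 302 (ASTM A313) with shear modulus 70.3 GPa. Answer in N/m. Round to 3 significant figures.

39800 N/m

k = Gd⁴/(8D³N_a) = (70.3×10³ × 11.0⁴) / (8 × 52.0³ × 23)
  = 1.02926e+09 / 2.58719e+07 = 39.783 N/mm = 39783 N/m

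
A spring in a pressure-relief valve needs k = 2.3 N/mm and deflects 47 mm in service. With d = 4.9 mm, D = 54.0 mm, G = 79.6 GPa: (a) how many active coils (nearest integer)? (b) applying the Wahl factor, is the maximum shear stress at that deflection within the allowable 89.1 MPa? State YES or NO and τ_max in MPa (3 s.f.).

(a) 16 coils; (b) NO, τ_max = 141 MPa

N_a = Gd⁴/(8D³k) = (79.6×10³)(4.9⁴)/(8·54.0³·2.3) = 15.84 → N_a = 16
Actual rate k = Gd⁴/(8D³·16) = 2.2767 N/mm
Working load F = kδ = 2.2767·47 = 107 N
C = 54.0/4.9 = 11.0204; K_W = (4C−1)/(4C−4)+0.615/C = 1.1307
τ_max = K_W·8FD/(πd³) = 1.1307·125.07 = 141.41 MPa
τ_max > 89.1 MPa → exceeds allowable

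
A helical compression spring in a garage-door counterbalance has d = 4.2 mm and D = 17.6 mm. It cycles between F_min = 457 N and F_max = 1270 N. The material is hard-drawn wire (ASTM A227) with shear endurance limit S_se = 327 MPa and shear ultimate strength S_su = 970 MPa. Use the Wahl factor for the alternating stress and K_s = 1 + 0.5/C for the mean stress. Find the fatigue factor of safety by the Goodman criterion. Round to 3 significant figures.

0.609

C = D/d = 17.6/4.2 = 4.1905; K_W = (4C−1)/(4C−4)+0.615/C = 1.3818; K_s = 1+0.5/C = 1.1193
F_a = (F_max−F_min)/2 = 406.5 N; F_m = (F_max+F_min)/2 = 863.5 N
τ_a = K_W·8F_aD/(πd³) = 1.3818 × 245.9 = 339.8 MPa
τ_m = K_s·8F_mD/(πd³) = 1.1193 × 522.36 = 584.68 MPa
Goodman: 1/n_f = τ_a/S_se + τ_m/S_su = 339.8/327 + 584.68/970 = 1.03914 + 0.60277 = 1.6419
n_f = 1/1.6419 = 0.609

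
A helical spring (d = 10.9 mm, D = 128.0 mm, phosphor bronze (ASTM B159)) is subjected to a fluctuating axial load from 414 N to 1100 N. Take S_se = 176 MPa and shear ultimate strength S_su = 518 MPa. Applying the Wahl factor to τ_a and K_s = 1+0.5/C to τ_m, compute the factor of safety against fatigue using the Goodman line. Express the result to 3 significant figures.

1.07

C = D/d = 128.0/10.9 = 11.7431; K_W = (4C−1)/(4C−4)+0.615/C = 1.1222; K_s = 1+0.5/C = 1.0426
F_a = (F_max−F_min)/2 = 343 N; F_m = (F_max+F_min)/2 = 757 N
τ_a = K_W·8F_aD/(πd³) = 1.1222 × 86.331 = 96.879 MPa
τ_m = K_s·8F_mD/(πd³) = 1.0426 × 190.53 = 198.64 MPa
Goodman: 1/n_f = τ_a/S_se + τ_m/S_su = 96.879/176 + 198.64/518 = 0.55045 + 0.38348 = 0.93393
n_f = 1/0.93393 = 1.071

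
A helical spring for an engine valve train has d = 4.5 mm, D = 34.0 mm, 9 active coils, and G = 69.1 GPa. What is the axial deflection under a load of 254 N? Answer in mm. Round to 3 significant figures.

k = Gd⁴/(8D³N_a) = (69.1×10³)(4.5⁴)/(8·34.0³·9) = 10.013 N/mm
δ = F/k = 254 / 10.013 = 25.367 mm

25.4 mm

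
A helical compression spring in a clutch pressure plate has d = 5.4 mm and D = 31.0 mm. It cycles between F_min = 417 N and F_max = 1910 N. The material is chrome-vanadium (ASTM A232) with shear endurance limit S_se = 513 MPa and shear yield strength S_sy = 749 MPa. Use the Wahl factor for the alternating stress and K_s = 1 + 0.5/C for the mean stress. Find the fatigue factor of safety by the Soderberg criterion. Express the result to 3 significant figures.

0.565

C = D/d = 31.0/5.4 = 5.7407; K_W = (4C−1)/(4C−4)+0.615/C = 1.2653; K_s = 1+0.5/C = 1.0871
F_a = (F_max−F_min)/2 = 746.5 N; F_m = (F_max+F_min)/2 = 1163.5 N
τ_a = K_W·8F_aD/(πd³) = 1.2653 × 374.24 = 473.54 MPa
τ_m = K_s·8F_mD/(πd³) = 1.0871 × 583.29 = 634.1 MPa
Soderberg: 1/n_f = τ_a/S_se + τ_m/S_sy = 473.54/513 + 634.1/749 = 0.92308 + 0.84659 = 1.7697
n_f = 1/1.7697 = 0.5651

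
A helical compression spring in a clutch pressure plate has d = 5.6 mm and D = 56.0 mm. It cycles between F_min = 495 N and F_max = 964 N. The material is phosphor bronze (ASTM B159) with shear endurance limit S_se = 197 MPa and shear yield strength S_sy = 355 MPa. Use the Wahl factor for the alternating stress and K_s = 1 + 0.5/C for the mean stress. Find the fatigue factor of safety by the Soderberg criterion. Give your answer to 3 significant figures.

0.350

C = D/d = 56.0/5.6 = 10.0000; K_W = (4C−1)/(4C−4)+0.615/C = 1.1448; K_s = 1+0.5/C = 1.0500
F_a = (F_max−F_min)/2 = 234.5 N; F_m = (F_max+F_min)/2 = 729.5 N
τ_a = K_W·8F_aD/(πd³) = 1.1448 × 190.42 = 218 MPa
τ_m = K_s·8F_mD/(πd³) = 1.0500 × 592.36 = 621.98 MPa
Soderberg: 1/n_f = τ_a/S_se + τ_m/S_sy = 218/197 + 621.98/355 = 1.10658 + 1.75207 = 2.8586
n_f = 1/2.8586 = 0.3498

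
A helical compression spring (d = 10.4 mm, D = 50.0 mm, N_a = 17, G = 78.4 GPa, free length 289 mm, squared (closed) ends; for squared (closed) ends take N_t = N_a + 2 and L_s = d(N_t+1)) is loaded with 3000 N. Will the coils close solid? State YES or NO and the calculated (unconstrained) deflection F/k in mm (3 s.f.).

NO, δ = 55.6 mm

k = Gd⁴/(8D³N_a) = (78.4×10³)(10.4⁴)/(8·50.0³·17) = 53.951 N/mm
N_t = 19; L_s = 10.4·20 = 208 mm; δ_solid = L₀ − L_s = 289 − 208 = 81 mm
δ = F/k = 3000/53.951 = 55.606 mm
δ < δ_solid → spring does not go solid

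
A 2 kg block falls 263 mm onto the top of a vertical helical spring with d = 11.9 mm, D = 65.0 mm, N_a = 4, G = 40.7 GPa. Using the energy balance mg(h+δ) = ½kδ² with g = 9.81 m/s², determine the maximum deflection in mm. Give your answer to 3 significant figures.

k = Gd⁴/(8D³N_a) = (40.7×10³)(11.9⁴)/(8·65.0³·4) = 92.874 N/mm
W = mg = 2 × 9.81 = 19.62 N
½kδ² − Wδ − Wh = 0 → δ = (W + √(W² + 2kWh))/k
δ = (19.62 + √(384.94 + 958467))/92.874 = (19.62 + 979.21)/92.874 = 10.755 mm

10.8 mm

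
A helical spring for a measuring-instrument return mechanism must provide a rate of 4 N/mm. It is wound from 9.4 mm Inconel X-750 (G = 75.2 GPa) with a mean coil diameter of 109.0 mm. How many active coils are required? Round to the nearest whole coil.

14

N_a = Gd⁴/(8D³k) = (75.2×10³ × 9.4⁴)/(8 × 109.0³ × 4)
    = 5.87123e+08 / 4.14409e+07 = 14.17 → 14 coils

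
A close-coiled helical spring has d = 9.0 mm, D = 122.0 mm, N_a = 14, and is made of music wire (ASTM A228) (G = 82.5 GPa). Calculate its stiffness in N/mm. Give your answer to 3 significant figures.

2.66 N/mm

k = Gd⁴/(8D³N_a) = (82.5×10³ × 9.0⁴) / (8 × 122.0³ × 14)
  = 5.41282e+08 / 2.03375e+08 = 2.6615 N/mm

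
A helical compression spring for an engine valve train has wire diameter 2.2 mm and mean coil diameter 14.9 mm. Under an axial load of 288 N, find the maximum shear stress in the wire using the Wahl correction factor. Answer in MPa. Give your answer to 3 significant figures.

Spring index C = D/d = 14.9/2.2 = 6.7727
K_W = (4C−1)/(4C−4) + 0.615/C = 26.091/23.091 + 0.0908 = 1.2207
τ₀ = 8FD/(πd³) = 8·288·14.9/(π·2.2³) = 34329.6/33.452 = 1026.2 MPa
τ_max = K·τ₀ = 1.2207 × 1026.2 = 1252.8 MPa

1250 MPa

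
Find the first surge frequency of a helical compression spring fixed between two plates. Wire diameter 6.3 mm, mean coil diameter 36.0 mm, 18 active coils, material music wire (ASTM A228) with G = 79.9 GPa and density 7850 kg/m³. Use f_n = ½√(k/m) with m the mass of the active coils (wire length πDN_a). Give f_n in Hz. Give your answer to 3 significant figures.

k = Gd⁴/(8D³N_a) = (79.9×10³)(6.3⁴)/(8·36.0³·18) = 18.734 N/mm = 18734 N/m
Wire length L = πDN_a = π·36.0·18 = 2035.8 mm
m = ρ·(πd²/4)·L = 7850 × 31.172×10⁻⁶ m² × 2.0358 m = 0.49816 kg
f_n = ½√(k/m) = 0.5·√(18734/0.49816) = 0.5·√(37607) = 96.963 Hz

97.0 Hz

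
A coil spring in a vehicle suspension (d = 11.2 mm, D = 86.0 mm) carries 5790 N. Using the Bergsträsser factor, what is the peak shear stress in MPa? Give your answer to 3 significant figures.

1070 MPa

Spring index C = D/d = 86.0/11.2 = 7.6786
K_B = (4C+2)/(4C−3) = 32.714/27.714 = 1.1804
τ₀ = 8FD/(πd³) = 8·5790·86.0/(π·11.2³) = 3.98352e+06/4413.7 = 902.53 MPa
τ_max = K·τ₀ = 1.1804 × 902.53 = 1065.4 MPa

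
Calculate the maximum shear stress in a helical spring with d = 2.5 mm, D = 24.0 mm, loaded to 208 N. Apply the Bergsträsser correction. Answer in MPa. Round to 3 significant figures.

Spring index C = D/d = 24.0/2.5 = 9.6000
K_B = (4C+2)/(4C−3) = 40.400/35.400 = 1.1412
τ₀ = 8FD/(πd³) = 8·208·24.0/(π·2.5³) = 39936/49.087 = 813.57 MPa
τ_max = K·τ₀ = 1.1412 × 813.57 = 928.48 MPa

928 MPa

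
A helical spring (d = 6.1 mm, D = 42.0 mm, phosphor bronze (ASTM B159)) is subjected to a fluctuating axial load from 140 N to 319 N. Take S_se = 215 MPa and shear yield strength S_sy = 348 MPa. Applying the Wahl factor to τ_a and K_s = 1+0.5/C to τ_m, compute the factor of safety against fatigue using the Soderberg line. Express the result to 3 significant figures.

1.75

C = D/d = 42.0/6.1 = 6.8852; K_W = (4C−1)/(4C−4)+0.615/C = 1.2168; K_s = 1+0.5/C = 1.0726
F_a = (F_max−F_min)/2 = 89.5 N; F_m = (F_max+F_min)/2 = 229.5 N
τ_a = K_W·8F_aD/(πd³) = 1.2168 × 42.172 = 51.313 MPa
τ_m = K_s·8F_mD/(πd³) = 1.0726 × 108.14 = 115.99 MPa
Soderberg: 1/n_f = τ_a/S_se + τ_m/S_sy = 51.313/215 + 115.99/348 = 0.23867 + 0.33331 = 0.57198
n_f = 1/0.57198 = 1.748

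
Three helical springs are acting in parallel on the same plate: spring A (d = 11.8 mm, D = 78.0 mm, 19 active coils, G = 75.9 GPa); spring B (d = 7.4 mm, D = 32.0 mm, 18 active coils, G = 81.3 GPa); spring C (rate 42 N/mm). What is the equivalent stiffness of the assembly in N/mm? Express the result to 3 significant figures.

k_A = Gd⁴/(8D³N_a) = (75.9×10³)(11.8⁴)/(8·78.0³·19) = 20.401 N/mm
k_B = Gd⁴/(8D³N_a) = (81.3×10³)(7.4⁴)/(8·32.0³·18) = 51.666 N/mm
Parallel: k_eq = 20.401 + 51.666 + 42 = 114.07 N/mm

114 N/mm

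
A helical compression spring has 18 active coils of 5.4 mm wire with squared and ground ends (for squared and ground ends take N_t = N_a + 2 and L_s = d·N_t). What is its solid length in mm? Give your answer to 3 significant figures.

108 mm

squared and ground ends: N_t = N_a + 2 = 18 + 2 = 20
L_s = d·N_t = 5.4 × 20 = 108 mm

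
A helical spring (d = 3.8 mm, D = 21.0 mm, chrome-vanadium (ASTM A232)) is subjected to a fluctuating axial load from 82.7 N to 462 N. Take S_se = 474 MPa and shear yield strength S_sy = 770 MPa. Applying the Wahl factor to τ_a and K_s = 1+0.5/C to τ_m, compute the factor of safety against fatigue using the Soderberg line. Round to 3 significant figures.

C = D/d = 21.0/3.8 = 5.5263; K_W = (4C−1)/(4C−4)+0.615/C = 1.2770; K_s = 1+0.5/C = 1.0905
F_a = (F_max−F_min)/2 = 189.65 N; F_m = (F_max+F_min)/2 = 272.35 N
τ_a = K_W·8F_aD/(πd³) = 1.2770 × 184.83 = 236.02 MPa
τ_m = K_s·8F_mD/(πd³) = 1.0905 × 265.42 = 289.44 MPa
Soderberg: 1/n_f = τ_a/S_se + τ_m/S_sy = 236.02/474 + 289.44/770 = 0.49793 + 0.37589 = 0.87382
n_f = 1/0.87382 = 1.144

1.14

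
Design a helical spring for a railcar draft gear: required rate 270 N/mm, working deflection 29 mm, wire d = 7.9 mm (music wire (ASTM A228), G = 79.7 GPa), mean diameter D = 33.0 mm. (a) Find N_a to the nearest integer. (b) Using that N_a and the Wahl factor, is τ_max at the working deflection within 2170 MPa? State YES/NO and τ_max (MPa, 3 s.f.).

(a) 4 coils; (b) YES, τ_max = 1850 MPa

N_a = Gd⁴/(8D³k) = (79.7×10³)(7.9⁴)/(8·33.0³·270) = 3.999 → N_a = 4
Actual rate k = Gd⁴/(8D³·4) = 269.94 N/mm
Working load F = kδ = 269.94·29 = 7828.4 N
C = 33.0/7.9 = 4.1772; K_W = (4C−1)/(4C−4)+0.615/C = 1.3833
τ_max = K_W·8FD/(πd³) = 1.3833·1334.3 = 1845.7 MPa
τ_max ≤ 2170 MPa → acceptable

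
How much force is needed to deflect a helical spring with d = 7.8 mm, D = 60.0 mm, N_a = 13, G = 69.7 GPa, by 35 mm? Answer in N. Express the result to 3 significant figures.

402 N

k = Gd⁴/(8D³N_a) = (69.7×10³)(7.8⁴)/(8·60.0³·13) = 11.485 N/mm
F = k·δ = 11.485 × 35 = 401.97 N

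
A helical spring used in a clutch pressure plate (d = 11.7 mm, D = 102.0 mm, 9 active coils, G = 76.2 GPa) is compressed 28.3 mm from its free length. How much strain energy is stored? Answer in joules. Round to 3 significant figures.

7.48 J

k = Gd⁴/(8D³N_a) = (76.2×10³)(11.7⁴)/(8·102.0³·9) = 18.688 N/mm
U = ½kδ² = 0.5 × 18.688 × 28.3² = 7483.6 N·mm = 7.4836 J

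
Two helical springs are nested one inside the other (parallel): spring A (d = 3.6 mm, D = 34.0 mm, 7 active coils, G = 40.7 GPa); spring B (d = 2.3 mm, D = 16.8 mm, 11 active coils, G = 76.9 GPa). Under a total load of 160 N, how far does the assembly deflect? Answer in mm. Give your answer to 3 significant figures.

k_A = Gd⁴/(8D³N_a) = (40.7×10³)(3.6⁴)/(8·34.0³·7) = 3.1058 N/mm
k_B = Gd⁴/(8D³N_a) = (76.9×10³)(2.3⁴)/(8·16.8³·11) = 5.1574 N/mm
Parallel: k_eq = 3.1058 + 5.1574 = 8.2632 N/mm
δ = F/k_eq = 160/8.2632 = 19.363 mm

19.4 mm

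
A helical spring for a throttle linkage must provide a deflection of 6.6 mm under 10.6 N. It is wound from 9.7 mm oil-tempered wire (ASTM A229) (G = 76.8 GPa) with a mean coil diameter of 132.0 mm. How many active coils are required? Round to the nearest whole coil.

Required rate k = F/δ = 10.6/6.6 = 1.6061 N/mm
N_a = Gd⁴/(8D³k) = (76.8×10³ × 9.7⁴)/(8 × 132.0³ × 1.6061)
    = 6.79905e+08 / 2.95511e+07 = 23.01 → 23 coils

23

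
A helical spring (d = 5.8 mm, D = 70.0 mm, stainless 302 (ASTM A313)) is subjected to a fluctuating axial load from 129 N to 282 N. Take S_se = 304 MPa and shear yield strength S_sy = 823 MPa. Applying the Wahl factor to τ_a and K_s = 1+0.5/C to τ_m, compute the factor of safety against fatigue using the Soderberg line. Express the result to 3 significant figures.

C = D/d = 70.0/5.8 = 12.0690; K_W = (4C−1)/(4C−4)+0.615/C = 1.1187; K_s = 1+0.5/C = 1.0414
F_a = (F_max−F_min)/2 = 76.5 N; F_m = (F_max+F_min)/2 = 205.5 N
τ_a = K_W·8F_aD/(πd³) = 1.1187 × 69.89 = 78.187 MPa
τ_m = K_s·8F_mD/(πd³) = 1.0414 × 187.74 = 195.52 MPa
Soderberg: 1/n_f = τ_a/S_se + τ_m/S_sy = 78.187/304 + 195.52/823 = 0.25719 + 0.23757 = 0.49477
n_f = 1/0.49477 = 2.021

2.02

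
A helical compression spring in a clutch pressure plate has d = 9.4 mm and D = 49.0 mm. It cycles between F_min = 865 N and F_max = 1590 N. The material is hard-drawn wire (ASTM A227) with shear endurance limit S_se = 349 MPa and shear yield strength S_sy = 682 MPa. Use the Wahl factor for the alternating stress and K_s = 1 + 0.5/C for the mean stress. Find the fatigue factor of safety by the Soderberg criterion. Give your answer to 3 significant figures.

C = D/d = 49.0/9.4 = 5.2128; K_W = (4C−1)/(4C−4)+0.615/C = 1.2960; K_s = 1+0.5/C = 1.0959
F_a = (F_max−F_min)/2 = 362.5 N; F_m = (F_max+F_min)/2 = 1227.5 N
τ_a = K_W·8F_aD/(πd³) = 1.2960 × 54.458 = 70.578 MPa
τ_m = K_s·8F_mD/(πd³) = 1.0959 × 184.41 = 202.09 MPa
Soderberg: 1/n_f = τ_a/S_se + τ_m/S_sy = 70.578/349 + 202.09/682 = 0.20223 + 0.29632 = 0.49855
n_f = 1/0.49855 = 2.006

2.01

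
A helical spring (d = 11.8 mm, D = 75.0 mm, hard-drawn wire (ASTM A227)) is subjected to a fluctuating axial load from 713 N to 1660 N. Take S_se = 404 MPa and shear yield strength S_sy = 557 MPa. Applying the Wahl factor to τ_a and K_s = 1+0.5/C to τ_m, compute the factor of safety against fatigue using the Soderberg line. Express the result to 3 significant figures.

2.30

C = D/d = 75.0/11.8 = 6.3559; K_W = (4C−1)/(4C−4)+0.615/C = 1.2368; K_s = 1+0.5/C = 1.0787
F_a = (F_max−F_min)/2 = 473.5 N; F_m = (F_max+F_min)/2 = 1186.5 N
τ_a = K_W·8F_aD/(πd³) = 1.2368 × 55.04 = 68.073 MPa
τ_m = K_s·8F_mD/(πd³) = 1.0787 × 137.92 = 148.77 MPa
Soderberg: 1/n_f = τ_a/S_se + τ_m/S_sy = 68.073/404 + 148.77/557 = 0.16850 + 0.26709 = 0.43558
n_f = 1/0.43558 = 2.296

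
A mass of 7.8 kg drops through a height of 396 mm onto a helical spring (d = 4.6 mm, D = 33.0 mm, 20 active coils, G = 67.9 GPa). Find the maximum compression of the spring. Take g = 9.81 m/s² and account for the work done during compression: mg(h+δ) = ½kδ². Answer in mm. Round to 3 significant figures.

k = Gd⁴/(8D³N_a) = (67.9×10³)(4.6⁴)/(8·33.0³·20) = 5.2874 N/mm
W = mg = 7.8 × 9.81 = 76.518 N
½kδ² − Wδ − Wh = 0 → δ = (W + √(W² + 2kWh))/k
δ = (76.518 + √(5855 + 320426))/5.2874 = (76.518 + 571.21)/5.2874 = 122.5 mm

123 mm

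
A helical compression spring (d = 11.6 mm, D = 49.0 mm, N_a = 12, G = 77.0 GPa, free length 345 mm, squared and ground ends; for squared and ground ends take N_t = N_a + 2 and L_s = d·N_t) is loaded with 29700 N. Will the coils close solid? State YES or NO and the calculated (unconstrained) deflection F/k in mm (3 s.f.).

YES, δ = 241 mm

k = Gd⁴/(8D³N_a) = (77.0×10³)(11.6⁴)/(8·49.0³·12) = 123.44 N/mm
N_t = 14; L_s = 11.6·14 = 162.4 mm; δ_solid = L₀ − L_s = 345 − 162.4 = 182.6 mm
δ = F/k = 29700/123.44 = 240.6 mm
δ ≥ δ_solid → spring goes solid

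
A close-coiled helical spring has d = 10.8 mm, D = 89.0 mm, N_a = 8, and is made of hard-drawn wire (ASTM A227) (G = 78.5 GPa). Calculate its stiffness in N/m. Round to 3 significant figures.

k = Gd⁴/(8D³N_a) = (78.5×10³ × 10.8⁴) / (8 × 89.0³ × 8)
  = 1.06798e+09 / 4.5118e+07 = 23.671 N/mm = 23671 N/m

23700 N/m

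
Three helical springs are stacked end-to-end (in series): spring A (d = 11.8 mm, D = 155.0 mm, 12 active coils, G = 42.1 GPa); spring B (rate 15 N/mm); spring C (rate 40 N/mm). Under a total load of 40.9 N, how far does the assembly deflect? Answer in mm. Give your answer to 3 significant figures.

k_A = Gd⁴/(8D³N_a) = (42.1×10³)(11.8⁴)/(8·155.0³·12) = 2.2832 N/mm
Series: 1/k_eq = 1/2.2832 + 1/15 + 1/40 = 0.52965; k_eq = 1.888 N/mm
δ = F/k_eq = 40.9/1.888 = 21.663 mm

21.7 mm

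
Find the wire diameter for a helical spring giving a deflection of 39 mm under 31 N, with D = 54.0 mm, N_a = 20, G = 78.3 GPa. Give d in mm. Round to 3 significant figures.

4.00 mm

Required rate k = F/δ = 31/39 = 0.79487 N/mm
d = (8D³N_a·k / G)^(1/4) = (8·54.0³·20·0.79487 / (78.3×10³))^0.25
  = (255.76)^0.25 = 3.9991 mm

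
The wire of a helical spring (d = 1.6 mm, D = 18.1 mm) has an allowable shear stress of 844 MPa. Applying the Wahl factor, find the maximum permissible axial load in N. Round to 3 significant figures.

66.5 N

C = D/d = 18.1/1.6 = 11.3125
K_W = (4C−1)/(4C−4) + 0.615/C = 44.250/41.250 + 0.0544 = 1.1271
τ_max = K·8FD/(πd³) → F_max = τ_allow·πd³/(8DK)
F_max = 844·π·1.6³/(8·18.1·1.1271) = 10861/163.2 = 66.546 N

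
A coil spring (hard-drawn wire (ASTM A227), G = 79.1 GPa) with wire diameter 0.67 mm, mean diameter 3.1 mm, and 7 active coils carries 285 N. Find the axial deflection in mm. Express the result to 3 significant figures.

k = Gd⁴/(8D³N_a) = (79.1×10³)(0.67⁴)/(8·3.1³·7) = 9.5544 N/mm
δ = F/k = 285 / 9.5544 = 29.829 mm

29.8 mm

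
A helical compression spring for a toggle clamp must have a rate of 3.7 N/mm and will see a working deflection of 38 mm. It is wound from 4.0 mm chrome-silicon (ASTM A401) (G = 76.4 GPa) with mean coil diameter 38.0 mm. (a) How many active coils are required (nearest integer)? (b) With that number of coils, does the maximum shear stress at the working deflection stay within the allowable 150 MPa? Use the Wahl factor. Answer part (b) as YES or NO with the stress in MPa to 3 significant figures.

(a) 12 coils; (b) NO, τ_max = 246 MPa

N_a = Gd⁴/(8D³k) = (76.4×10³)(4.0⁴)/(8·38.0³·3.7) = 12.04 → N_a = 12
Actual rate k = Gd⁴/(8D³·12) = 3.7129 N/mm
Working load F = kδ = 3.7129·38 = 141.09 N
C = 38.0/4.0 = 9.5000; K_W = (4C−1)/(4C−4)+0.615/C = 1.1530
τ_max = K_W·8FD/(πd³) = 1.1530·213.32 = 245.96 MPa
τ_max > 150 MPa → exceeds allowable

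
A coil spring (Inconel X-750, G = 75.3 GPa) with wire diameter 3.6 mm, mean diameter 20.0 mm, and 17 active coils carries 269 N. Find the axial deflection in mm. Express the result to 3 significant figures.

k = Gd⁴/(8D³N_a) = (75.3×10³)(3.6⁴)/(8·20.0³·17) = 11.625 N/mm
δ = F/k = 269 / 11.625 = 23.141 mm

23.1 mm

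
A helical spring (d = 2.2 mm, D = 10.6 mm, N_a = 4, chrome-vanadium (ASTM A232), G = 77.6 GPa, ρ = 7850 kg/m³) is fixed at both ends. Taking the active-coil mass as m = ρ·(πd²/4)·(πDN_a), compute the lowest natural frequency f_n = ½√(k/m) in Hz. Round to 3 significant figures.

k = Gd⁴/(8D³N_a) = (77.6×10³)(2.2⁴)/(8·10.6³·4) = 47.696 N/mm = 47696 N/m
Wire length L = πDN_a = π·10.6·4 = 133.2 mm
m = ρ·(πd²/4)·L = 7850 × 3.8013×10⁻⁶ m² × 0.1332 m = 0.0039748 kg
f_n = ½√(k/m) = 0.5·√(47696/0.0039748) = 0.5·√(1.2e+07) = 1732 Hz

1730 Hz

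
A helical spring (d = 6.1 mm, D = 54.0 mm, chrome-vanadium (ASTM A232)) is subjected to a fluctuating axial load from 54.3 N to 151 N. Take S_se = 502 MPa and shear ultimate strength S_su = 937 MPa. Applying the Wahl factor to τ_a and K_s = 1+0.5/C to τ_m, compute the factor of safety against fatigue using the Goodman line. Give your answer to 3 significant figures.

7.24

C = D/d = 54.0/6.1 = 8.8525; K_W = (4C−1)/(4C−4)+0.615/C = 1.1650; K_s = 1+0.5/C = 1.0565
F_a = (F_max−F_min)/2 = 48.35 N; F_m = (F_max+F_min)/2 = 102.65 N
τ_a = K_W·8F_aD/(πd³) = 1.1650 × 29.291 = 34.124 MPa
τ_m = K_s·8F_mD/(πd³) = 1.0565 × 62.188 = 65.7 MPa
Goodman: 1/n_f = τ_a/S_se + τ_m/S_su = 34.124/502 + 65.7/937 = 0.06798 + 0.07012 = 0.13809
n_f = 1/0.13809 = 7.241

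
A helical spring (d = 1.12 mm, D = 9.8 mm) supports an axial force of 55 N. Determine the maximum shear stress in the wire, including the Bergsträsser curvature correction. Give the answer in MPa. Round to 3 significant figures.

1130 MPa

Spring index C = D/d = 9.8/1.12 = 8.7500
K_B = (4C+2)/(4C−3) = 37.000/32.000 = 1.1562
τ₀ = 8FD/(πd³) = 8·55·9.8/(π·1.12³) = 4312/4.4137 = 976.96 MPa
τ_max = K·τ₀ = 1.1562 × 976.96 = 1129.6 MPa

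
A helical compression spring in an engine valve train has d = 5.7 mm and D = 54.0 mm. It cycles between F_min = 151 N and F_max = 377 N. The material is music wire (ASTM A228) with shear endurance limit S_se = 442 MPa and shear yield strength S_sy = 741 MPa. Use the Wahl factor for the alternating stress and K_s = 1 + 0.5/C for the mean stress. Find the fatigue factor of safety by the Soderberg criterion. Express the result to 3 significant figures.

C = D/d = 54.0/5.7 = 9.4737; K_W = (4C−1)/(4C−4)+0.615/C = 1.1534; K_s = 1+0.5/C = 1.0528
F_a = (F_max−F_min)/2 = 113 N; F_m = (F_max+F_min)/2 = 264 N
τ_a = K_W·8F_aD/(πd³) = 1.1534 × 83.905 = 96.778 MPa
τ_m = K_s·8F_mD/(πd³) = 1.0528 × 196.03 = 206.37 MPa
Soderberg: 1/n_f = τ_a/S_se + τ_m/S_sy = 96.778/442 + 206.37/741 = 0.21896 + 0.27850 = 0.49746
n_f = 1/0.49746 = 2.01

2.01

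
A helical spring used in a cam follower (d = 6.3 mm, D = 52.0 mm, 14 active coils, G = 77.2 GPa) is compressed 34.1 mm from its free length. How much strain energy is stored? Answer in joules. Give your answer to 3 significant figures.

k = Gd⁴/(8D³N_a) = (77.2×10³)(6.3⁴)/(8·52.0³·14) = 7.7224 N/mm
U = ½kδ² = 0.5 × 7.7224 × 34.1² = 4489.8 N·mm = 4.4898 J

4.49 J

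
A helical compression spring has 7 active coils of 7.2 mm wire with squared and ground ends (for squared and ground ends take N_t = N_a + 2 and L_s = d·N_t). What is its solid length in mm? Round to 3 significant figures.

squared and ground ends: N_t = N_a + 2 = 7 + 2 = 9
L_s = d·N_t = 7.2 × 9 = 64.8 mm

64.8 mm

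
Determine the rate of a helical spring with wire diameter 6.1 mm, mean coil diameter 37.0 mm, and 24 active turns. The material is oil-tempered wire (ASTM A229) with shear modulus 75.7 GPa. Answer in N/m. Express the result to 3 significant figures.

10800 N/m

k = Gd⁴/(8D³N_a) = (75.7×10³ × 6.1⁴) / (8 × 37.0³ × 24)
  = 1.04813e+08 / 9.72538e+06 = 10.777 N/mm = 10777 N/m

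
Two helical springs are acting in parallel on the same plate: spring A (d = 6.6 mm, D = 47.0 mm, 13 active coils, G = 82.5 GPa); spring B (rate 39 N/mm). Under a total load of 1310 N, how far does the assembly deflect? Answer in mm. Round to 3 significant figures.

24.5 mm

k_A = Gd⁴/(8D³N_a) = (82.5×10³)(6.6⁴)/(8·47.0³·13) = 14.498 N/mm
Parallel: k_eq = 14.498 + 39 = 53.498 N/mm
δ = F/k_eq = 1310/53.498 = 24.487 mm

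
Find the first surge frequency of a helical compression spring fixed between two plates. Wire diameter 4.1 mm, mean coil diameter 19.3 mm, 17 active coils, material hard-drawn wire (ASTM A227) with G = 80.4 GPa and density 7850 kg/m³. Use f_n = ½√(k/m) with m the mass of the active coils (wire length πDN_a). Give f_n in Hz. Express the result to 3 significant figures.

233 Hz

k = Gd⁴/(8D³N_a) = (80.4×10³)(4.1⁴)/(8·19.3³·17) = 23.237 N/mm = 23237 N/m
Wire length L = πDN_a = π·19.3·17 = 1030.8 mm
m = ρ·(πd²/4)·L = 7850 × 13.203×10⁻⁶ m² × 1.0308 m = 0.10683 kg
f_n = ½√(k/m) = 0.5·√(23237/0.10683) = 0.5·√(2.1752e+05) = 233.19 Hz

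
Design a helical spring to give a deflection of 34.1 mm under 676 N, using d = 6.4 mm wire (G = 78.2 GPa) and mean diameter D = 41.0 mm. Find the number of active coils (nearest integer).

12

Required rate k = F/δ = 676/34.1 = 19.824 N/mm
N_a = Gd⁴/(8D³k) = (78.2×10³ × 6.4⁴)/(8 × 41.0³ × 19.824)
    = 1.31198e+08 / 1.09303e+07 = 12 → 12 coils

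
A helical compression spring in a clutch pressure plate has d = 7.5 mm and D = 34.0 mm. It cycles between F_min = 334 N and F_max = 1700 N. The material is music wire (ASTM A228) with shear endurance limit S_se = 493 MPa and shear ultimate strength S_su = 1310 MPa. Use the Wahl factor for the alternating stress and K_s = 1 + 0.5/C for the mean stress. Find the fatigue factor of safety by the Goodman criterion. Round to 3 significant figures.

C = D/d = 34.0/7.5 = 4.5333; K_W = (4C−1)/(4C−4)+0.615/C = 1.3479; K_s = 1+0.5/C = 1.1103
F_a = (F_max−F_min)/2 = 683 N; F_m = (F_max+F_min)/2 = 1017 N
τ_a = K_W·8F_aD/(πd³) = 1.3479 × 140.17 = 188.94 MPa
τ_m = K_s·8F_mD/(πd³) = 1.1103 × 208.72 = 231.74 MPa
Goodman: 1/n_f = τ_a/S_se + τ_m/S_su = 188.94/493 + 231.74/1310 = 0.38324 + 0.17690 = 0.56014
n_f = 1/0.56014 = 1.785

1.79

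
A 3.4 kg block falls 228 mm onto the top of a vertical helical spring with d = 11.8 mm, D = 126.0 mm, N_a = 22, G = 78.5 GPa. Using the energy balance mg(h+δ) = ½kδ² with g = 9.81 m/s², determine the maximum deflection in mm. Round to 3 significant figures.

k = Gd⁴/(8D³N_a) = (78.5×10³)(11.8⁴)/(8·126.0³·22) = 4.3229 N/mm
W = mg = 3.4 × 9.81 = 33.354 N
½kδ² − Wδ − Wh = 0 → δ = (W + √(W² + 2kWh))/k
δ = (33.354 + √(1112.5 + 65748.5))/4.3229 = (33.354 + 258.58)/4.3229 = 67.531 mm

67.5 mm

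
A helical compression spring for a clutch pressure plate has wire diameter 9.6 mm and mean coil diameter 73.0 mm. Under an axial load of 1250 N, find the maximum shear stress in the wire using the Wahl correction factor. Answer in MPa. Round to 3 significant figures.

Spring index C = D/d = 73.0/9.6 = 7.6042
K_W = (4C−1)/(4C−4) + 0.615/C = 29.417/26.417 + 0.0809 = 1.1944
τ₀ = 8FD/(πd³) = 8·1250·73.0/(π·9.6³) = 730000/2779.5 = 262.64 MPa
τ_max = K·τ₀ = 1.1944 × 262.64 = 313.71 MPa

314 MPa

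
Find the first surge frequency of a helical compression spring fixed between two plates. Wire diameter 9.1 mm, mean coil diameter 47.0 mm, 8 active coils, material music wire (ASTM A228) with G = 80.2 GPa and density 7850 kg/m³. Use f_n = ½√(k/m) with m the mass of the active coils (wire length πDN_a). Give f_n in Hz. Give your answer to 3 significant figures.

k = Gd⁴/(8D³N_a) = (80.2×10³)(9.1⁴)/(8·47.0³·8) = 82.769 N/mm = 82769 N/m
Wire length L = πDN_a = π·47.0·8 = 1181.2 mm
m = ρ·(πd²/4)·L = 7850 × 65.039×10⁻⁶ m² × 1.1812 m = 0.60309 kg
f_n = ½√(k/m) = 0.5·√(82769/0.60309) = 0.5·√(1.3724e+05) = 185.23 Hz

185 Hz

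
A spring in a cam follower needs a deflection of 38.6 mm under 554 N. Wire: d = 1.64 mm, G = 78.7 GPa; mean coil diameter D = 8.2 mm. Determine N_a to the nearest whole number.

9

Required rate k = F/δ = 554/38.6 = 14.352 N/mm
N_a = Gd⁴/(8D³k) = (78.7×10³ × 1.64⁴)/(8 × 8.2³ × 14.352)
    = 569312 / 63307.3 = 8.993 → 9 coils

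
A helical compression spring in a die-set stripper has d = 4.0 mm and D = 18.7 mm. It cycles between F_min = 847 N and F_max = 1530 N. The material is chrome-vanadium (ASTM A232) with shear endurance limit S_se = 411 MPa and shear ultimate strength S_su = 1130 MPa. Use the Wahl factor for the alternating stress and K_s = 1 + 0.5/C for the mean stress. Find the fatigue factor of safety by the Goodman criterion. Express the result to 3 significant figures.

C = D/d = 18.7/4.0 = 4.6750; K_W = (4C−1)/(4C−4)+0.615/C = 1.3356; K_s = 1+0.5/C = 1.1070
F_a = (F_max−F_min)/2 = 341.5 N; F_m = (F_max+F_min)/2 = 1188.5 N
τ_a = K_W·8F_aD/(πd³) = 1.3356 × 254.09 = 339.37 MPa
τ_m = K_s·8F_mD/(πd³) = 1.1070 × 884.3 = 978.88 MPa
Goodman: 1/n_f = τ_a/S_se + τ_m/S_su = 339.37/411 + 978.88/1130 = 0.82573 + 0.86627 = 1.692
n_f = 1/1.692 = 0.591

0.591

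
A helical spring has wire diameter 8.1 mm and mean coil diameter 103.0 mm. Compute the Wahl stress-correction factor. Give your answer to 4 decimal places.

C = D/d = 103.0/8.1 = 12.7160
K_W = (4C−1)/(4C−4) + 0.615/C = 49.864/46.864 + 0.0484 = 1.1124

1.1124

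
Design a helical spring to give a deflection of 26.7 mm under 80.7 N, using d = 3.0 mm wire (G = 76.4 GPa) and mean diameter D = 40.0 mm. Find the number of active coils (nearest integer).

Required rate k = F/δ = 80.7/26.7 = 3.0225 N/mm
N_a = Gd⁴/(8D³k) = (76.4×10³ × 3.0⁴)/(8 × 40.0³ × 3.0225)
    = 6.1884e+06 / 1.54751e+06 = 3.999 → 4 coils

4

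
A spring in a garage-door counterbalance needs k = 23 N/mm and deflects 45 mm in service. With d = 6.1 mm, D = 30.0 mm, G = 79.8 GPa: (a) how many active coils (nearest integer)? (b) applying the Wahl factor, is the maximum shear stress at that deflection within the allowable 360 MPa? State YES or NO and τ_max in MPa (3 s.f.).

(a) 22 coils; (b) NO, τ_max = 464 MPa

N_a = Gd⁴/(8D³k) = (79.8×10³)(6.1⁴)/(8·30.0³·23) = 22.24 → N_a = 22
Actual rate k = Gd⁴/(8D³·22) = 23.251 N/mm
Working load F = kδ = 23.251·45 = 1046.3 N
C = 30.0/6.1 = 4.9180; K_W = (4C−1)/(4C−4)+0.615/C = 1.3165
τ_max = K_W·8FD/(πd³) = 1.3165·352.15 = 463.6 MPa
τ_max > 360 MPa → exceeds allowable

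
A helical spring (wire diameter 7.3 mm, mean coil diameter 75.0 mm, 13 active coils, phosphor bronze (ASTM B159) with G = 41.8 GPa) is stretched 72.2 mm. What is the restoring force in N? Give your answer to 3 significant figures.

195 N

k = Gd⁴/(8D³N_a) = (41.8×10³)(7.3⁴)/(8·75.0³·13) = 2.7055 N/mm
F = k·δ = 2.7055 × 72.2 = 195.34 N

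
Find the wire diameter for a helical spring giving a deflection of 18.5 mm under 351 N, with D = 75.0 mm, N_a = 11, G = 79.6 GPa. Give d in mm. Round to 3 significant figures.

9.70 mm

Required rate k = F/δ = 351/18.5 = 18.973 N/mm
d = (8D³N_a·k / G)^(1/4) = (8·75.0³·11·18.973 / (79.6×10³))^0.25
  = (8848.9)^0.25 = 9.6989 mm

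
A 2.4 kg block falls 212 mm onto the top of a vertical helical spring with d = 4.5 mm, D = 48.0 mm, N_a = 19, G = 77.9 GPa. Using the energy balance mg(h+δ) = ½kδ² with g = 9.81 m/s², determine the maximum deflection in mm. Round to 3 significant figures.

85.9 mm

k = Gd⁴/(8D³N_a) = (77.9×10³)(4.5⁴)/(8·48.0³·19) = 1.9003 N/mm
W = mg = 2.4 × 9.81 = 23.544 N
½kδ² − Wδ − Wh = 0 → δ = (W + √(W² + 2kWh))/k
δ = (23.544 + √(554.32 + 18970))/1.9003 = (23.544 + 139.73)/1.9003 = 85.92 mm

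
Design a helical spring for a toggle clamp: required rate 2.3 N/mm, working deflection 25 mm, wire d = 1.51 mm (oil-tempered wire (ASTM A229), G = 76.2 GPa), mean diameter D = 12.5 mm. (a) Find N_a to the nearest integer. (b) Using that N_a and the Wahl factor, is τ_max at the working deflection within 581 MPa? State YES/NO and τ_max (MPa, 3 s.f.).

(a) 11 coils; (b) NO, τ_max = 627 MPa

N_a = Gd⁴/(8D³k) = (76.2×10³)(1.51⁴)/(8·12.5³·2.3) = 11.02 → N_a = 11
Actual rate k = Gd⁴/(8D³·11) = 2.3049 N/mm
Working load F = kδ = 2.3049·25 = 57.622 N
C = 12.5/1.51 = 8.2781; K_W = (4C−1)/(4C−4)+0.615/C = 1.1773
τ_max = K_W·8FD/(πd³) = 1.1773·532.73 = 627.21 MPa
τ_max > 581 MPa → exceeds allowable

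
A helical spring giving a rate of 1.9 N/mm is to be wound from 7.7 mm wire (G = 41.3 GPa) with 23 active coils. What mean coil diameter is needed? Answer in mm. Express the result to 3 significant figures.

D = (Gd⁴/(8N_a·k))^(1/3) = (41.3×10³·7.7⁴/(8·23·1.9))^(1/3)
  = (415280)^(1/3) = 74.6072 mm

74.6 mm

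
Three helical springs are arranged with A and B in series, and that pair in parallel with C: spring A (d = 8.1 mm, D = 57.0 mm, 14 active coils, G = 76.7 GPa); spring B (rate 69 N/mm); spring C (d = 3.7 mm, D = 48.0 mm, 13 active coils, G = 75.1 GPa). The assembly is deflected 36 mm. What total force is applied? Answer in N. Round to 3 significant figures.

k_A = Gd⁴/(8D³N_a) = (76.7×10³)(8.1⁴)/(8·57.0³·14) = 15.918 N/mm
k_C = Gd⁴/(8D³N_a) = (75.1×10³)(3.7⁴)/(8·48.0³·13) = 1.2237 N/mm
Springs A,B series: k_AB = 1/(1/15.918+1/69) = 12.934 N/mm; parallel with C: k_eq = 12.934+1.2237 = 14.158 N/mm
F = k_eq·δ = 14.158·36 = 509.69 N

510 N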